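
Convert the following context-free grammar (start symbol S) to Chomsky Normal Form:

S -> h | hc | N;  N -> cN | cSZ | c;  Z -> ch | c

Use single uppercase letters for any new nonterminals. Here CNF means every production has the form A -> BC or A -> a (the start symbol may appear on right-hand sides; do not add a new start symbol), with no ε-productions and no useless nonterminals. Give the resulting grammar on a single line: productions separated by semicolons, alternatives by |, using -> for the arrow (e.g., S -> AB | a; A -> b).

No ε-productions.
After unit-elimination: S -> c | h | cN | hc | cSZ; N -> c | cN | cSZ; Z -> c | ch.
TERM: introduce A -> c, B -> h and substitute in every rule of length ≥2.
BIN: N -> ASZ becomes N -> AC, C -> SZ; S -> ASZ becomes S -> AD, D -> SZ.

S -> c | h | AD | AN | BA; A -> c; B -> h; C -> SZ; D -> SZ; N -> c | AC | AN; Z -> c | AB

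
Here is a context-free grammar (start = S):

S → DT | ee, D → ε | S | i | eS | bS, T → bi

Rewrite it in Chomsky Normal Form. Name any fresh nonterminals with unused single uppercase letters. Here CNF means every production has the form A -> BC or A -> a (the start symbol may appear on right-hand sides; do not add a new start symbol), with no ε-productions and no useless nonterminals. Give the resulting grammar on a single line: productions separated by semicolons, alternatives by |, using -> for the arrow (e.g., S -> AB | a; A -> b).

Nullable: {D}; after ε-elimination: S -> T | DT | ee; D -> S | i | bS | eS; T -> bi.
After unit-elimination: S -> DT | bi | ee; D -> i | DT | bS | bi | eS | ee; T -> bi.
TERM: introduce A -> b, C -> e, B -> i and substitute in every rule of length ≥2.

S -> AB | CC | DT; A -> b; B -> i; C -> e; D -> i | AB | AS | CC | CS | DT; T -> AB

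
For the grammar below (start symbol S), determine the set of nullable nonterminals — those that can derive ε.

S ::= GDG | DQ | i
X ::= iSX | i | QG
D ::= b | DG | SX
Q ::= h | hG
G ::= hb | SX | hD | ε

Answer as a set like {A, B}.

Directly nullable (have an ε-rule): {G}.
Not nullable: D, Q, S, X — each has a terminal in every rule's right-hand side or depends on a non-nullable symbol.

{G}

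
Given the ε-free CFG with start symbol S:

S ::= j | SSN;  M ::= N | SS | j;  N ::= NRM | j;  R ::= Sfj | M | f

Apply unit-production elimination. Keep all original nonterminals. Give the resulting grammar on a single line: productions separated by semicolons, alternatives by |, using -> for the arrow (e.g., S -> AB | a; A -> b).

S -> j | SSN; M -> j | SS | NRM; N -> j | NRM; R -> f | j | SS | NRM | Sfj

Unit productions: M->N, R->M.
Unit pairs (A ⇒* B via units): (M,N), (R,M), (R,N).
S: inherits non-unit rules of {S} → SSN | j.
M: inherits non-unit rules of {M, N} → NRM | SS | j.
N: inherits non-unit rules of {N} → NRM | j.
R: inherits non-unit rules of {M, N, R} → NRM | SS | Sfj | f | j.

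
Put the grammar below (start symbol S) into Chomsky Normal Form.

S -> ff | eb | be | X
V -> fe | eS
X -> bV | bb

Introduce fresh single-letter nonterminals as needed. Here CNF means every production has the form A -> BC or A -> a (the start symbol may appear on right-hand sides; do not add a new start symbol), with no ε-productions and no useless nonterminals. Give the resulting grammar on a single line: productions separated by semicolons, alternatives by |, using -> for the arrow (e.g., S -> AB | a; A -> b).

No ε-productions.
After unit-elimination: S -> bV | bb | be | eb | ff; V -> eS | fe; X -> bV | bb.
TERM: introduce A -> b, B -> e, C -> f and substitute in every rule of length ≥2.
Drop unreachable/unproductive: X.

S -> AA | AB | AV | BA | CC; A -> b; B -> e; C -> f; V -> BS | CB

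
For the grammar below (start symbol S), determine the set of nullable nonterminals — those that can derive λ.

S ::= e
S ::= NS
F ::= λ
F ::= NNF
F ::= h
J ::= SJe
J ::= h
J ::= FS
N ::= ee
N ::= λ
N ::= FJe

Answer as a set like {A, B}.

Directly nullable (have an ε-rule): {F, N}.
Not nullable: J, S — each has a terminal in every rule's right-hand side or depends on a non-nullable symbol.

{F, N}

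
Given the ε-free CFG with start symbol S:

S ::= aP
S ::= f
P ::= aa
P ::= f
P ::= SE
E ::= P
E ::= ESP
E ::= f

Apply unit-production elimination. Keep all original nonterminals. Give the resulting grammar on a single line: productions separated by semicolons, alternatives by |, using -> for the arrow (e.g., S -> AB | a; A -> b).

Unit productions: E->P.
Unit pairs (A ⇒* B via units): (E,P).
S: inherits non-unit rules of {S} → aP | f.
E: inherits non-unit rules of {E, P} → ESP | SE | aa | f.
P: inherits non-unit rules of {P} → SE | aa | f.

S -> f | aP; E -> f | SE | aa | ESP; P -> f | SE | aa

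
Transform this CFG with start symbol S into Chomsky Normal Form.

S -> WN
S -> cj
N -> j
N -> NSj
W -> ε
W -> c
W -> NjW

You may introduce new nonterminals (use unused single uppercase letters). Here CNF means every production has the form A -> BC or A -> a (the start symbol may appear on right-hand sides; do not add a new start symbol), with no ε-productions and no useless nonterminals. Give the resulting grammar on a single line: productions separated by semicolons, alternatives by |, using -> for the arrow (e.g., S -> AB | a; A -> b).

Nullable: {W}; after ε-elimination: S -> N | WN | cj; N -> j | NSj; W -> c | Nj | NjW.
After unit-elimination: S -> j | WN | cj | NSj; N -> j | NSj; W -> c | Nj | NjW.
TERM: introduce B -> c, A -> j and substitute in every rule of length ≥2.
BIN: N -> NSA becomes N -> NC, C -> SA; S -> NSA becomes S -> ND, D -> SA; W -> NAW becomes W -> NE, E -> AW.

S -> j | BA | ND | WN; A -> j; B -> c; C -> SA; D -> SA; E -> AW; N -> j | NC; W -> c | NA | NE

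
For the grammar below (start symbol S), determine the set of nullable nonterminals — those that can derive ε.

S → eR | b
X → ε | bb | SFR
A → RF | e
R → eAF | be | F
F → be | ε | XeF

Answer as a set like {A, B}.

Directly nullable (have an ε-rule): {F, X}.
R is nullable via R -> F (every symbol on the right is already known nullable).
A is nullable via A -> RF (every symbol on the right is already known nullable).
Not nullable: S — each has a terminal in every rule's right-hand side or depends on a non-nullable symbol.

{A, F, R, X}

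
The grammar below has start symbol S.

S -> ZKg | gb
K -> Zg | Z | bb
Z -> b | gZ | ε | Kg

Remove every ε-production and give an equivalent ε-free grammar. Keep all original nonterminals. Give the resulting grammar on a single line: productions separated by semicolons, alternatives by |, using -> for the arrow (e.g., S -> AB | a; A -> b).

Nullable set: {K, Z}.
S -> ZKg: Z, K nullable, giving Kg | ZKg | Zg | g.
K -> Z: Z nullable, giving Z.
K -> Zg: Z nullable, giving Zg | g.
Drop Z -> ε.
Z -> Kg: K nullable, giving Kg | g.
Z -> gZ: Z nullable, giving g | gZ.
Unchanged (no nullable symbols): S -> gb; K -> bb; Z -> b.

S -> g | Kg | Zg | gb | ZKg; K -> Z | g | Zg | bb; Z -> b | g | Kg | gZ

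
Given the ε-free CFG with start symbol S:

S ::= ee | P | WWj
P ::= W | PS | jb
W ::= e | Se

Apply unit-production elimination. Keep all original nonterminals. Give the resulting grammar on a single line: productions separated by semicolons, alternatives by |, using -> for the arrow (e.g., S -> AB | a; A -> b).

S -> e | PS | Se | ee | jb | WWj; P -> e | PS | Se | jb; W -> e | Se

Unit productions: P->W, S->P.
Unit pairs (A ⇒* B via units): (P,W), (S,P), (S,W).
S: inherits non-unit rules of {P, S, W} → PS | Se | WWj | e | ee | jb.
P: inherits non-unit rules of {P, W} → PS | Se | e | jb.
W: inherits non-unit rules of {W} → Se | e.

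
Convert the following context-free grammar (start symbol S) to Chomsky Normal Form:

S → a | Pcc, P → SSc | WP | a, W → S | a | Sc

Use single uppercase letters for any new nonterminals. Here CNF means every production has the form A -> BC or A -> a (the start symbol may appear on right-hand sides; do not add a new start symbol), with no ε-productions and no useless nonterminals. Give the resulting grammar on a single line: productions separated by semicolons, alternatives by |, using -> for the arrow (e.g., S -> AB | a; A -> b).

S -> a | PC; A -> c; B -> SA; C -> AA; D -> AA; P -> a | SB | WP; W -> a | PD | SA

No ε-productions.
After unit-elimination: S -> a | Pcc; P -> a | WP | SSc; W -> a | Sc | Pcc.
TERM: introduce A -> c and substitute in every rule of length ≥2.
BIN: P -> SSA becomes P -> SB, B -> SA; S -> PAA becomes S -> PC, C -> AA; W -> PAA becomes W -> PD, D -> AA.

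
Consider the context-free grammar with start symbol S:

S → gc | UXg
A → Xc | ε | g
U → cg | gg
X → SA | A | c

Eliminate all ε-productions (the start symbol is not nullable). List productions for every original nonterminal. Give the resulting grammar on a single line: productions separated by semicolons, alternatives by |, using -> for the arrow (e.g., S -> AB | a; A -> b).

S -> Ug | gc | UXg; A -> c | g | Xc; U -> cg | gg; X -> A | S | c | SA

Nullable set: {A, X}.
S -> UXg: X nullable, giving UXg | Ug.
Drop A -> ε.
A -> Xc: X nullable, giving Xc | c.
X -> A: A nullable, giving A.
X -> SA: A nullable, giving S | SA.
Unchanged (no nullable symbols): S -> gc; A -> g; U -> cg; U -> gg; X -> c.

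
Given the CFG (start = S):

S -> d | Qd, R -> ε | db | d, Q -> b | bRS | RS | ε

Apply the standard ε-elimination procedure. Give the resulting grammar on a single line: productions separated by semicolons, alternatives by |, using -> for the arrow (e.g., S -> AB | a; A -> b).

S -> d | Qd; Q -> S | b | RS | bS | bRS; R -> d | db

Nullable set: {Q, R}.
S -> Qd: Q nullable, giving Qd | d.
Drop Q -> ε.
Q -> RS: R nullable, giving RS | S.
Q -> bRS: R nullable, giving bRS | bS.
Drop R -> ε.
Unchanged (no nullable symbols): S -> d; Q -> b; R -> d; R -> db.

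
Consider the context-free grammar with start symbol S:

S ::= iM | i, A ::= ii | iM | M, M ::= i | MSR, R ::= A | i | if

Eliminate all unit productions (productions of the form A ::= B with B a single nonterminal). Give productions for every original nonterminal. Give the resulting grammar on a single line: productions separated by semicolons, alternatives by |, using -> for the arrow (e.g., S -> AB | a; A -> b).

S -> i | iM; A -> i | iM | ii | MSR; M -> i | MSR; R -> i | iM | if | ii | MSR

Unit productions: A->M, R->A.
Unit pairs (A ⇒* B via units): (A,M), (R,A), (R,M).
S: inherits non-unit rules of {S} → i | iM.
A: inherits non-unit rules of {A, M} → MSR | i | iM | ii.
M: inherits non-unit rules of {M} → MSR | i.
R: inherits non-unit rules of {A, M, R} → MSR | i | iM | if | ii.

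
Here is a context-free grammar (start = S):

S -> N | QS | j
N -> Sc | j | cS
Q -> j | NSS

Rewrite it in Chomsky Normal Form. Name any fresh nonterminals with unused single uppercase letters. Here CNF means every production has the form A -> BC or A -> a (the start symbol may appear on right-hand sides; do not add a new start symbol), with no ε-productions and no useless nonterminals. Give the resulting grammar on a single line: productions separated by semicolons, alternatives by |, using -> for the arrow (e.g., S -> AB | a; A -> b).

No ε-productions.
After unit-elimination: S -> j | QS | Sc | cS; N -> j | Sc | cS; Q -> j | NSS.
TERM: introduce A -> c and substitute in every rule of length ≥2.
BIN: Q -> NSS becomes Q -> NB, B -> SS.

S -> j | AS | QS | SA; A -> c; B -> SS; N -> j | AS | SA; Q -> j | NB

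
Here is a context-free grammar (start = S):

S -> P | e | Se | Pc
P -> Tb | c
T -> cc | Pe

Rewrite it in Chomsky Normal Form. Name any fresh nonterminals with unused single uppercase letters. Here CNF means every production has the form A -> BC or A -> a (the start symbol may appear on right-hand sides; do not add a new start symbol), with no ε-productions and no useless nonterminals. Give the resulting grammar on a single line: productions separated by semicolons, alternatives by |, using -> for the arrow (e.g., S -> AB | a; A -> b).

No ε-productions.
After unit-elimination: S -> c | e | Pc | Se | Tb; P -> c | Tb; T -> Pe | cc.
TERM: introduce A -> b, B -> c, C -> e and substitute in every rule of length ≥2.

S -> c | e | PB | SC | TA; A -> b; B -> c; C -> e; P -> c | TA; T -> BB | PC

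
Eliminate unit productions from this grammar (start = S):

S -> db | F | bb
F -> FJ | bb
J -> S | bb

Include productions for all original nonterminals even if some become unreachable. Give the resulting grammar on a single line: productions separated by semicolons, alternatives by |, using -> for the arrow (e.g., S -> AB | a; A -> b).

Unit productions: J->S, S->F.
Unit pairs (A ⇒* B via units): (J,F), (J,S), (S,F).
S: inherits non-unit rules of {F, S} → FJ | bb | db.
F: inherits non-unit rules of {F} → FJ | bb.
J: inherits non-unit rules of {F, J, S} → FJ | bb | db.

S -> FJ | bb | db; F -> FJ | bb; J -> FJ | bb | db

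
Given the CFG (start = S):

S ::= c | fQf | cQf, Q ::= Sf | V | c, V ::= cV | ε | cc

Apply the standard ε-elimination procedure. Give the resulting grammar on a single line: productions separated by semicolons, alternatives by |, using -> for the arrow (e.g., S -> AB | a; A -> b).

S -> c | cf | ff | cQf | fQf; Q -> V | c | Sf; V -> c | cV | cc

Nullable set: {Q, V}.
S -> cQf: Q nullable, giving cQf | cf.
S -> fQf: Q nullable, giving fQf | ff.
Q -> V: V nullable, giving V.
Drop V -> ε.
V -> cV: V nullable, giving c | cV.
Unchanged (no nullable symbols): S -> c; Q -> Sf; Q -> c; V -> cc.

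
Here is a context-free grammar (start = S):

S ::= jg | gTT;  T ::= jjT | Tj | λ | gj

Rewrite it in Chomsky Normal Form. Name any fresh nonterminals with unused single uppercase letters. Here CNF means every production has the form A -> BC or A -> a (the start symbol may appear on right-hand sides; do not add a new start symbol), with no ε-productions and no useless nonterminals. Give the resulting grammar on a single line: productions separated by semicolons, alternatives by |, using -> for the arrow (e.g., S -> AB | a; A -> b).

Nullable: {T}; after ε-elimination: S -> g | gT | jg | gTT; T -> j | Tj | gj | jj | jjT.
No unit productions to eliminate.
TERM: introduce A -> g, B -> j and substitute in every rule of length ≥2.
BIN: S -> ATT becomes S -> AC, C -> TT; T -> BBT becomes T -> BD, D -> BT.

S -> g | AC | AT | BA; A -> g; B -> j; C -> TT; D -> BT; T -> j | AB | BB | BD | TB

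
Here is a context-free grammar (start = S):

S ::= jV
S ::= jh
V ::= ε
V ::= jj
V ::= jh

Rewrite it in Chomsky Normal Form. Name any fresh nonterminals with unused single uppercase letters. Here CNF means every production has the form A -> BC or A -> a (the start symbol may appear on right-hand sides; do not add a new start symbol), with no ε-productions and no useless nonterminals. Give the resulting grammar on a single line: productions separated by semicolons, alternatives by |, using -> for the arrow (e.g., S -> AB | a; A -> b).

S -> j | AB | AV; A -> j; B -> h; V -> AA | AB

Nullable: {V}; after ε-elimination: S -> j | jV | jh; V -> jh | jj.
No unit productions to eliminate.
TERM: introduce B -> h, A -> j and substitute in every rule of length ≥2.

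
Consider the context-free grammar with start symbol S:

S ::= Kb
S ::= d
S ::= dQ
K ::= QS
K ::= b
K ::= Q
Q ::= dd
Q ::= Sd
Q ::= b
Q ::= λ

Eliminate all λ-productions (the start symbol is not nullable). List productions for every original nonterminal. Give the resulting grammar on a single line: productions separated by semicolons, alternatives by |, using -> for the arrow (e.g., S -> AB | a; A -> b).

S -> b | d | Kb | dQ; K -> Q | S | b | QS; Q -> b | Sd | dd

Nullable set: {K, Q}.
S -> Kb: K nullable, giving Kb | b.
S -> dQ: Q nullable, giving d | dQ.
K -> Q: Q nullable, giving Q.
K -> QS: Q nullable, giving QS | S.
Drop Q -> λ.
Unchanged (no nullable symbols): S -> d; K -> b; Q -> Sd; Q -> b; Q -> dd.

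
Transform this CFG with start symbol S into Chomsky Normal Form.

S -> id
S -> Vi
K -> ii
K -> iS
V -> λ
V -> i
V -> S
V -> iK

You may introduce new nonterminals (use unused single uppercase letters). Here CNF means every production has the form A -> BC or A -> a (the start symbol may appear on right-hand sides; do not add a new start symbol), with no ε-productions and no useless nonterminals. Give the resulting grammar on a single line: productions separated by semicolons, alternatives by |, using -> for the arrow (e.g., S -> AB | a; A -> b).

S -> i | AB | VA; A -> i; B -> d; K -> AA | AS; V -> i | AB | AK | VA

Nullable: {V}; after ε-elimination: S -> i | Vi | id; K -> iS | ii; V -> S | i | iK.
After unit-elimination: S -> i | Vi | id; K -> iS | ii; V -> i | Vi | iK | id.
TERM: introduce B -> d, A -> i and substitute in every rule of length ≥2.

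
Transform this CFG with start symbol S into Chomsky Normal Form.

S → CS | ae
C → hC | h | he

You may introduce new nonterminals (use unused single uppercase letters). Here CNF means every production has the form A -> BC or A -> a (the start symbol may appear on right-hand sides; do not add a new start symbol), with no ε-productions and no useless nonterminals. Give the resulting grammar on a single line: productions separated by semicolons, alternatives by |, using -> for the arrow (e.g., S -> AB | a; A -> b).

S -> CS | DB; A -> h; B -> e; C -> h | AB | AC; D -> a

No ε-productions.
No unit productions to eliminate.
TERM: introduce D -> a, B -> e, A -> h and substitute in every rule of length ≥2.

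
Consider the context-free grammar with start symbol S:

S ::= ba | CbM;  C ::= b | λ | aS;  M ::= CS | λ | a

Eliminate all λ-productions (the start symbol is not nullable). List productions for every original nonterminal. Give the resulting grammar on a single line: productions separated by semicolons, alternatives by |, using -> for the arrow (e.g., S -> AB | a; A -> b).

Nullable set: {C, M}.
S -> CbM: C, M nullable, giving Cb | CbM | b | bM.
Drop C -> λ.
Drop M -> λ.
M -> CS: C nullable, giving CS | S.
Unchanged (no nullable symbols): S -> ba; C -> aS; C -> b; M -> a.

S -> b | Cb | bM | ba | CbM; C -> b | aS; M -> S | a | CS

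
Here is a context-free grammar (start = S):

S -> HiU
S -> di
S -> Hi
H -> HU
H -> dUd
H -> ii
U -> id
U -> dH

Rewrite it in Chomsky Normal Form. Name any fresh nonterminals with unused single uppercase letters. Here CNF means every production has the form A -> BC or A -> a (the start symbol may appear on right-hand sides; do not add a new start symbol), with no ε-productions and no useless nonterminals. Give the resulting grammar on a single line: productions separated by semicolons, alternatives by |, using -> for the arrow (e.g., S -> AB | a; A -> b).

S -> AB | HB | HD; A -> d; B -> i; C -> UA; D -> BU; H -> AC | BB | HU; U -> AH | BA

No ε-productions.
No unit productions to eliminate.
TERM: introduce A -> d, B -> i and substitute in every rule of length ≥2.
BIN: H -> AUA becomes H -> AC, C -> UA; S -> HBU becomes S -> HD, D -> BU.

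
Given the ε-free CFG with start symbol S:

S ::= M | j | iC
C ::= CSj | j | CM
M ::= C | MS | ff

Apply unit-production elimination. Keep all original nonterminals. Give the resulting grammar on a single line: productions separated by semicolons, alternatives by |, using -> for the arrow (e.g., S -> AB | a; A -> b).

Unit productions: M->C, S->M.
Unit pairs (A ⇒* B via units): (M,C), (S,C), (S,M).
S: inherits non-unit rules of {C, M, S} → CM | CSj | MS | ff | iC | j.
C: inherits non-unit rules of {C} → CM | CSj | j.
M: inherits non-unit rules of {C, M} → CM | CSj | MS | ff | j.

S -> j | CM | MS | ff | iC | CSj; C -> j | CM | CSj; M -> j | CM | MS | ff | CSj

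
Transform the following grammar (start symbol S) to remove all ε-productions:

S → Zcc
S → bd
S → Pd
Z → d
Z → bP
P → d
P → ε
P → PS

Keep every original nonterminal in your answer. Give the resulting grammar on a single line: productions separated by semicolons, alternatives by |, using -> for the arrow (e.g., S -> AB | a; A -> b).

S -> d | Pd | bd | Zcc; P -> S | d | PS; Z -> b | d | bP

Nullable set: {P}.
S -> Pd: P nullable, giving Pd | d.
Drop P -> ε.
P -> PS: P nullable, giving PS | S.
Z -> bP: P nullable, giving b | bP.
Unchanged (no nullable symbols): S -> Zcc; S -> bd; P -> d; Z -> d.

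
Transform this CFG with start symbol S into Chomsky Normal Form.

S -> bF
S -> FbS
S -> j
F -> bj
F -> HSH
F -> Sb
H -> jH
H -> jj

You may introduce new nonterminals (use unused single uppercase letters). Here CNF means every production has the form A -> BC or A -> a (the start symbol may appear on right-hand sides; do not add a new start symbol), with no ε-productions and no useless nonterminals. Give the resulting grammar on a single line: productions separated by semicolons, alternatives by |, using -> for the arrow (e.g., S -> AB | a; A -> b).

S -> j | AF | FD; A -> b; B -> j; C -> SH; D -> AS; F -> AB | HC | SA; H -> BB | BH

No ε-productions.
No unit productions to eliminate.
TERM: introduce A -> b, B -> j and substitute in every rule of length ≥2.
BIN: F -> HSH becomes F -> HC, C -> SH; S -> FAS becomes S -> FD, D -> AS.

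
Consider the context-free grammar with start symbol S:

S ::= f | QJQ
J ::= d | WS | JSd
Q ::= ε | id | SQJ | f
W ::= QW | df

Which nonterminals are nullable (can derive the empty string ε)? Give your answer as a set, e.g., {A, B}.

{Q}

Directly nullable (have an ε-rule): {Q}.
Not nullable: J, S, W — each has a terminal in every rule's right-hand side or depends on a non-nullable symbol.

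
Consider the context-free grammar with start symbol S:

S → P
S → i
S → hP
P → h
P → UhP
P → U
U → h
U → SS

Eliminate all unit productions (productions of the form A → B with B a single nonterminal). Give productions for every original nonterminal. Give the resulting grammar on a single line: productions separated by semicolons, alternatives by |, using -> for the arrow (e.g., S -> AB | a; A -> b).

S -> h | i | SS | hP | UhP; P -> h | SS | UhP; U -> h | SS

Unit productions: P->U, S->P.
Unit pairs (A ⇒* B via units): (P,U), (S,P), (S,U).
S: inherits non-unit rules of {P, S, U} → SS | UhP | h | hP | i.
P: inherits non-unit rules of {P, U} → SS | UhP | h.
U: inherits non-unit rules of {U} → SS | h.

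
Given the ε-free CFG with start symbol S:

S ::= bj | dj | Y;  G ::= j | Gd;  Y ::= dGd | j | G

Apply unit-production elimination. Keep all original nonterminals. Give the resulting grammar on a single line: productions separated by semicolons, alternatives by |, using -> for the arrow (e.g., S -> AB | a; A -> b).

S -> j | Gd | bj | dj | dGd; G -> j | Gd; Y -> j | Gd | dGd

Unit productions: S->Y, Y->G.
Unit pairs (A ⇒* B via units): (S,G), (S,Y), (Y,G).
S: inherits non-unit rules of {G, S, Y} → Gd | bj | dGd | dj | j.
G: inherits non-unit rules of {G} → Gd | j.
Y: inherits non-unit rules of {G, Y} → Gd | dGd | j.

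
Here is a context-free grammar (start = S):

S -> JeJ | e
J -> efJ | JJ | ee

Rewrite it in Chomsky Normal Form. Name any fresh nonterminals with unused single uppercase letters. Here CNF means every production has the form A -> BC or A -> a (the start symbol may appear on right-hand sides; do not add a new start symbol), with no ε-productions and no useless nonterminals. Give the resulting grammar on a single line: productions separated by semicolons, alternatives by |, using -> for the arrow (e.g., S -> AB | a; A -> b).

No ε-productions.
No unit productions to eliminate.
TERM: introduce A -> e, B -> f and substitute in every rule of length ≥2.
BIN: J -> ABJ becomes J -> AC, C -> BJ; S -> JAJ becomes S -> JD, D -> AJ.

S -> e | JD; A -> e; B -> f; C -> BJ; D -> AJ; J -> AA | AC | JJ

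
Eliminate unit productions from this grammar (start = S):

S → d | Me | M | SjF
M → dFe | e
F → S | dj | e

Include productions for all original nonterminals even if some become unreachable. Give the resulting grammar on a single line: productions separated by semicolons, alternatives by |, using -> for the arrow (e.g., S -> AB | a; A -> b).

S -> d | e | Me | SjF | dFe; F -> d | e | Me | dj | SjF | dFe; M -> e | dFe

Unit productions: F->S, S->M.
Unit pairs (A ⇒* B via units): (F,M), (F,S), (S,M).
S: inherits non-unit rules of {M, S} → Me | SjF | d | dFe | e.
F: inherits non-unit rules of {F, M, S} → Me | SjF | d | dFe | dj | e.
M: inherits non-unit rules of {M} → dFe | e.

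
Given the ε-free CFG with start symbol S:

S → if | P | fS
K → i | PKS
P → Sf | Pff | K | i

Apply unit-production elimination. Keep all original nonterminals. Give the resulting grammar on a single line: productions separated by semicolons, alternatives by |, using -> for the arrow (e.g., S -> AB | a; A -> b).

Unit productions: P->K, S->P.
Unit pairs (A ⇒* B via units): (P,K), (S,K), (S,P).
S: inherits non-unit rules of {K, P, S} → PKS | Pff | Sf | fS | i | if.
K: inherits non-unit rules of {K} → PKS | i.
P: inherits non-unit rules of {K, P} → PKS | Pff | Sf | i.

S -> i | Sf | fS | if | PKS | Pff; K -> i | PKS; P -> i | Sf | PKS | Pff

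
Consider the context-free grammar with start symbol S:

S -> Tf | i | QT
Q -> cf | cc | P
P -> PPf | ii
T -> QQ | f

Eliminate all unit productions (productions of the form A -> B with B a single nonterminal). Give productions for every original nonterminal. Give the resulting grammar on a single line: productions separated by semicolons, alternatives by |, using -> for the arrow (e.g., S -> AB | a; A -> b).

Unit productions: Q->P.
Unit pairs (A ⇒* B via units): (Q,P).
S: inherits non-unit rules of {S} → QT | Tf | i.
P: inherits non-unit rules of {P} → PPf | ii.
Q: inherits non-unit rules of {P, Q} → PPf | cc | cf | ii.
T: inherits non-unit rules of {T} → QQ | f.

S -> i | QT | Tf; P -> ii | PPf; Q -> cc | cf | ii | PPf; T -> f | QQ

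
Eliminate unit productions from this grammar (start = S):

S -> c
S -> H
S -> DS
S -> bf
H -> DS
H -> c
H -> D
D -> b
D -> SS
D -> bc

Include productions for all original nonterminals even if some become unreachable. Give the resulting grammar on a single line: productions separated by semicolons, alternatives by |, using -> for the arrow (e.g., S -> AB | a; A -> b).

Unit productions: H->D, S->H.
Unit pairs (A ⇒* B via units): (H,D), (S,D), (S,H).
S: inherits non-unit rules of {D, H, S} → DS | SS | b | bc | bf | c.
D: inherits non-unit rules of {D} → SS | b | bc.
H: inherits non-unit rules of {D, H} → DS | SS | b | bc | c.

S -> b | c | DS | SS | bc | bf; D -> b | SS | bc; H -> b | c | DS | SS | bc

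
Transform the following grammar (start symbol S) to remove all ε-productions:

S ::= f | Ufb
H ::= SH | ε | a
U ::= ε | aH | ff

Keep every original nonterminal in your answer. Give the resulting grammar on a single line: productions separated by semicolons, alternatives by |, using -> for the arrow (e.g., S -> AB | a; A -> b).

Nullable set: {H, U}.
S -> Ufb: U nullable, giving Ufb | fb.
Drop H -> ε.
H -> SH: H nullable, giving S | SH.
Drop U -> ε.
U -> aH: H nullable, giving a | aH.
Unchanged (no nullable symbols): S -> f; H -> a; U -> ff.

S -> f | fb | Ufb; H -> S | a | SH; U -> a | aH | ff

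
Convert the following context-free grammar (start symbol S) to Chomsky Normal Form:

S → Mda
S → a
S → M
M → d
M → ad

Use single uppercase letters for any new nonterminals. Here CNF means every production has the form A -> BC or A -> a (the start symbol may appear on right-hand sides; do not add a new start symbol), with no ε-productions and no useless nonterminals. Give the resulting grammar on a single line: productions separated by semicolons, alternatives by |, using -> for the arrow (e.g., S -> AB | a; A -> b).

No ε-productions.
After unit-elimination: S -> a | d | ad | Mda; M -> d | ad.
TERM: introduce A -> a, B -> d and substitute in every rule of length ≥2.
BIN: S -> MBA becomes S -> MC, C -> BA.

S -> a | d | AB | MC; A -> a; B -> d; C -> BA; M -> d | AB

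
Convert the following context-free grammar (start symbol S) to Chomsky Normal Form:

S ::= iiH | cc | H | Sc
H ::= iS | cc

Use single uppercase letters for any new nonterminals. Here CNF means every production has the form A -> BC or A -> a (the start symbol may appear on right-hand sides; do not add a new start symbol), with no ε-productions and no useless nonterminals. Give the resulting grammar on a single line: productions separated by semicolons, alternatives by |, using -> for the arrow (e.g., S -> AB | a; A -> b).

No ε-productions.
After unit-elimination: S -> Sc | cc | iS | iiH; H -> cc | iS.
TERM: introduce A -> c, B -> i and substitute in every rule of length ≥2.
BIN: S -> BBH becomes S -> BC, C -> BH.

S -> AA | BC | BS | SA; A -> c; B -> i; C -> BH; H -> AA | BS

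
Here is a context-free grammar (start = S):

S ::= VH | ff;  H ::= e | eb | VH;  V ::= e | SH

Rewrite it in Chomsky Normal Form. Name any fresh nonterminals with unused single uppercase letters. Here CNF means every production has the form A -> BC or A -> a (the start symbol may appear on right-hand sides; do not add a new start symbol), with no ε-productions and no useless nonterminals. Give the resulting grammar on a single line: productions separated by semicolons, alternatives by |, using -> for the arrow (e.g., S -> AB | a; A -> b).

S -> CC | VH; A -> e; B -> b; C -> f; H -> e | AB | VH; V -> e | SH

No ε-productions.
No unit productions to eliminate.
TERM: introduce B -> b, A -> e, C -> f and substitute in every rule of length ≥2.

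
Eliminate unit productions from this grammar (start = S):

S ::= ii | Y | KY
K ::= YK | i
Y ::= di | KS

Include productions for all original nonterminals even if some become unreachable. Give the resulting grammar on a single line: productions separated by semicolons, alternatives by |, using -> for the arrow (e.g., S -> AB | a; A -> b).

Unit productions: S->Y.
Unit pairs (A ⇒* B via units): (S,Y).
S: inherits non-unit rules of {S, Y} → KS | KY | di | ii.
K: inherits non-unit rules of {K} → YK | i.
Y: inherits non-unit rules of {Y} → KS | di.

S -> KS | KY | di | ii; K -> i | YK; Y -> KS | di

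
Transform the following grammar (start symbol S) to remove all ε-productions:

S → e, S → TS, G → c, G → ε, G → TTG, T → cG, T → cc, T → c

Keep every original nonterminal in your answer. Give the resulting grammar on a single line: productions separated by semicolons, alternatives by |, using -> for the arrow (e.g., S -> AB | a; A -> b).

S -> e | TS; G -> c | TT | TTG; T -> c | cG | cc

Nullable set: {G}.
Drop G -> ε.
G -> TTG: G nullable, giving TT | TTG.
T -> cG: G nullable, giving c | cG.
Unchanged (no nullable symbols): S -> TS; S -> e; G -> c; T -> c; T -> cc.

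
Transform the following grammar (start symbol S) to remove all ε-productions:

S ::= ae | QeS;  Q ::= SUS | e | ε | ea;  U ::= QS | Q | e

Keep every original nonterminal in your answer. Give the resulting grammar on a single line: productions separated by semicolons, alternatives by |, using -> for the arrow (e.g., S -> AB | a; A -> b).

Nullable set: {Q, U}.
S -> QeS: Q nullable, giving QeS | eS.
Drop Q -> ε.
Q -> SUS: U nullable, giving SS | SUS.
U -> Q: Q nullable, giving Q.
U -> QS: Q nullable, giving QS | S.
Unchanged (no nullable symbols): S -> ae; Q -> e; Q -> ea; U -> e.

S -> ae | eS | QeS; Q -> e | SS | ea | SUS; U -> Q | S | e | QS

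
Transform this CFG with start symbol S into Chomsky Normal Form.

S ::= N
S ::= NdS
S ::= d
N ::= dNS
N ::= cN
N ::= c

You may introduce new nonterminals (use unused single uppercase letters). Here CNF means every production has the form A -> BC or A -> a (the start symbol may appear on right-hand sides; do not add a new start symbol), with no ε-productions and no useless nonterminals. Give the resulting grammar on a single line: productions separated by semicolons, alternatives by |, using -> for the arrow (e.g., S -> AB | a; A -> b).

S -> c | d | AN | BD | NE; A -> c; B -> d; C -> NS; D -> NS; E -> BS; N -> c | AN | BC

No ε-productions.
After unit-elimination: S -> c | d | cN | NdS | dNS; N -> c | cN | dNS.
TERM: introduce A -> c, B -> d and substitute in every rule of length ≥2.
BIN: N -> BNS becomes N -> BC, C -> NS; S -> BNS becomes S -> BD, D -> NS; S -> NBS becomes S -> NE, E -> BS.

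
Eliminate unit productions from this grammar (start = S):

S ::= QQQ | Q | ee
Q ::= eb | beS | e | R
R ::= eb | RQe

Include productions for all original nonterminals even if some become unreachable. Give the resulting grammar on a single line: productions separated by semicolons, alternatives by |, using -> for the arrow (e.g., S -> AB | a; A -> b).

S -> e | eb | ee | QQQ | RQe | beS; Q -> e | eb | RQe | beS; R -> eb | RQe

Unit productions: Q->R, S->Q.
Unit pairs (A ⇒* B via units): (Q,R), (S,Q), (S,R).
S: inherits non-unit rules of {Q, R, S} → QQQ | RQe | beS | e | eb | ee.
Q: inherits non-unit rules of {Q, R} → RQe | beS | e | eb.
R: inherits non-unit rules of {R} → RQe | eb.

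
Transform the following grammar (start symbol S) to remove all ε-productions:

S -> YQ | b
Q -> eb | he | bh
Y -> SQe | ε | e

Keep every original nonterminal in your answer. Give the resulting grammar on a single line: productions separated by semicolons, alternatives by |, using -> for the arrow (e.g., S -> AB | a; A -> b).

Nullable set: {Y}.
S -> YQ: Y nullable, giving Q | YQ.
Drop Y -> ε.
Unchanged (no nullable symbols): S -> b; Q -> bh; Q -> eb; Q -> he; Y -> SQe; Y -> e.

S -> Q | b | YQ; Q -> bh | eb | he; Y -> e | SQe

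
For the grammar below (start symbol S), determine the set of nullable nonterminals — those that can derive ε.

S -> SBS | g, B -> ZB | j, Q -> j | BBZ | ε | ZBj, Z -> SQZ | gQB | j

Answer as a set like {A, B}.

{Q}

Directly nullable (have an ε-rule): {Q}.
Not nullable: B, S, Z — each has a terminal in every rule's right-hand side or depends on a non-nullable symbol.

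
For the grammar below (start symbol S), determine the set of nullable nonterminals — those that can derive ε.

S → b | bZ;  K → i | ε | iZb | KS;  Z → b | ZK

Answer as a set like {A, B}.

Directly nullable (have an ε-rule): {K}.
Not nullable: S, Z — each has a terminal in every rule's right-hand side or depends on a non-nullable symbol.

{K}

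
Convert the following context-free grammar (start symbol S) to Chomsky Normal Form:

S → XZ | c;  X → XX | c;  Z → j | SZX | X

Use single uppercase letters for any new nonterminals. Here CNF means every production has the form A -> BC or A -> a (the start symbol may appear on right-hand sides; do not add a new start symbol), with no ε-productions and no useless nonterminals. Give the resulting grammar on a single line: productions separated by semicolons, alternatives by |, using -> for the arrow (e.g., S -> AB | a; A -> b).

S -> c | XZ; A -> ZX; X -> c | XX; Z -> c | j | SA | XX

No ε-productions.
After unit-elimination: S -> c | XZ; X -> c | XX; Z -> c | j | XX | SZX.
BIN: Z -> SZX becomes Z -> SA, A -> ZX.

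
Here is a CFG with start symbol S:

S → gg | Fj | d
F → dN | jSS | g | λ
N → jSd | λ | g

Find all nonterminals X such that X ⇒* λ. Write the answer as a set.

Directly nullable (have an ε-rule): {F, N}.
Not nullable: S — each has a terminal in every rule's right-hand side or depends on a non-nullable symbol.

{F, N}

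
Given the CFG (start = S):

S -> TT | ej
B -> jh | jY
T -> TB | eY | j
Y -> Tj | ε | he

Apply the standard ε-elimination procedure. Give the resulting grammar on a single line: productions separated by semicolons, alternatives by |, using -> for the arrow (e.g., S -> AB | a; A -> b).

Nullable set: {Y}.
B -> jY: Y nullable, giving j | jY.
T -> eY: Y nullable, giving e | eY.
Drop Y -> ε.
Unchanged (no nullable symbols): S -> TT; S -> ej; B -> jh; T -> TB; T -> j; Y -> Tj; Y -> he.

S -> TT | ej; B -> j | jY | jh; T -> e | j | TB | eY; Y -> Tj | he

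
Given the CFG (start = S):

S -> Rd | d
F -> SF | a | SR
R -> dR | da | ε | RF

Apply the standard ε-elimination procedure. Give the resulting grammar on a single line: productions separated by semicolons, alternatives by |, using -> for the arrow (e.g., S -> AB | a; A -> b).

Nullable set: {R}.
S -> Rd: R nullable, giving Rd | d.
F -> SR: R nullable, giving S | SR.
Drop R -> ε.
R -> RF: R nullable, giving F | RF.
R -> dR: R nullable, giving d | dR.
Unchanged (no nullable symbols): S -> d; F -> SF; F -> a; R -> da.

S -> d | Rd; F -> S | a | SF | SR; R -> F | d | RF | dR | da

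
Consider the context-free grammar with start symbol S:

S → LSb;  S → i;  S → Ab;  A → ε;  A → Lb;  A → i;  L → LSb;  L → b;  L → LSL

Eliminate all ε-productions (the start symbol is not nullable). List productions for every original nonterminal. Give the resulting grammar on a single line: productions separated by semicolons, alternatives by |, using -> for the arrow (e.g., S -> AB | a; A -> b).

Nullable set: {A}.
S -> Ab: A nullable, giving Ab | b.
Drop A -> ε.
Unchanged (no nullable symbols): S -> LSb; S -> i; A -> Lb; A -> i; L -> LSL; L -> LSb; L -> b.

S -> b | i | Ab | LSb; A -> i | Lb; L -> b | LSL | LSb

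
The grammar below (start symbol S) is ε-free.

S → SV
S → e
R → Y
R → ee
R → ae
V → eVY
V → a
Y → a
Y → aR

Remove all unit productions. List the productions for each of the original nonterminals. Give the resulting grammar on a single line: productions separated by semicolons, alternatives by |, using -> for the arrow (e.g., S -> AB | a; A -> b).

Unit productions: R->Y.
Unit pairs (A ⇒* B via units): (R,Y).
S: inherits non-unit rules of {S} → SV | e.
R: inherits non-unit rules of {R, Y} → a | aR | ae | ee.
V: inherits non-unit rules of {V} → a | eVY.
Y: inherits non-unit rules of {Y} → a | aR.

S -> e | SV; R -> a | aR | ae | ee; V -> a | eVY; Y -> a | aR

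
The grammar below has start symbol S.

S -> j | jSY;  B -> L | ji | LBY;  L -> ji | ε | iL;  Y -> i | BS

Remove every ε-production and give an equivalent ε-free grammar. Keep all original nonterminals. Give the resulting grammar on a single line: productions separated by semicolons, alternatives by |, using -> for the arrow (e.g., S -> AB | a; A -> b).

Nullable set: {B, L}.
B -> L: L nullable, giving L.
B -> LBY: L, B nullable, giving BY | LBY | LY | Y.
Drop L -> ε.
L -> iL: L nullable, giving i | iL.
Y -> BS: B nullable, giving BS | S.
Unchanged (no nullable symbols): S -> j; S -> jSY; B -> ji; L -> ji; Y -> i.

S -> j | jSY; B -> L | Y | BY | LY | ji | LBY; L -> i | iL | ji; Y -> S | i | BS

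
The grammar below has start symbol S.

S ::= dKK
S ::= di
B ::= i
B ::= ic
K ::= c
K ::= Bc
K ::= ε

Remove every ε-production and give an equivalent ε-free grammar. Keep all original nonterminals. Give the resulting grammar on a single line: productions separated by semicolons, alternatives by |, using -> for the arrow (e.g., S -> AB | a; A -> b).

S -> d | dK | di | dKK; B -> i | ic; K -> c | Bc

Nullable set: {K}.
S -> dKK: K, K nullable, giving d | dK | dKK.
Drop K -> ε.
Unchanged (no nullable symbols): S -> di; B -> i; B -> ic; K -> Bc; K -> c.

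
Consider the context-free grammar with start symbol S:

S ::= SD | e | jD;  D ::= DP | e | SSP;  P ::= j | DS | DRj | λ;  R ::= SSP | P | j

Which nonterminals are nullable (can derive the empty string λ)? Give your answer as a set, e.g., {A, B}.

Directly nullable (have an ε-rule): {P}.
R is nullable via R -> P (every symbol on the right is already known nullable).
Not nullable: D, S — each has a terminal in every rule's right-hand side or depends on a non-nullable symbol.

{P, R}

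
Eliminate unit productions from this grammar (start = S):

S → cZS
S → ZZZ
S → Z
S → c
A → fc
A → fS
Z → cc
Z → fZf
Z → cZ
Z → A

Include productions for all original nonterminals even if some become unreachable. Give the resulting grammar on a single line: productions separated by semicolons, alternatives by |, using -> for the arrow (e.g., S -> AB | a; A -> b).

S -> c | cZ | cc | fS | fc | ZZZ | cZS | fZf; A -> fS | fc; Z -> cZ | cc | fS | fc | fZf

Unit productions: S->Z, Z->A.
Unit pairs (A ⇒* B via units): (S,A), (S,Z), (Z,A).
S: inherits non-unit rules of {A, S, Z} → ZZZ | c | cZ | cZS | cc | fS | fZf | fc.
A: inherits non-unit rules of {A} → fS | fc.
Z: inherits non-unit rules of {A, Z} → cZ | cc | fS | fZf | fc.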